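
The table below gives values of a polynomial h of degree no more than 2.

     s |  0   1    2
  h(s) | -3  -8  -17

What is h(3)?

-30

Using the Lagrange interpolation formula with nodes 0, 1, 2:
  L_0(s) = (s - 1)(s - 2) / 2
  L_1(s) = s(s - 2) / -1
  L_2(s) = s(s - 1) / 2
Then h(s) = -3·L_0(s) - 8·L_1(s) - 17·L_2(s).
Expanding and collecting terms gives h(s) = -2s^2 - 3s - 3.
Evaluating at s = 3: h(3) = -30.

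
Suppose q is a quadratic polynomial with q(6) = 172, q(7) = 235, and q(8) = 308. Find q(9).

391

Using the Lagrange interpolation formula with nodes 6, 7, 8:
  L_0(u) = (u - 7)(u - 8) / 2
  L_1(u) = (u - 6)(u - 8) / -1
  L_2(u) = (u - 6)(u - 7) / 2
Then q(u) = 172·L_0(u) + 235·L_1(u) + 308·L_2(u).
Expanding and collecting terms gives q(u) = 5u^2 - 2u + 4.
Evaluating at u = 9: q(9) = 391.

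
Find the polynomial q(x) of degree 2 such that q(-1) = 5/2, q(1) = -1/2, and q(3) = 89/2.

q(x) = 6x^2 - (3/2)x - 5

Write q(x) = ax^2 + bx + c. Substituting each data point gives a linear system:
  a - b + c = 5/2
  a + b + c = -1/2
  9a + 3b + c = 89/2
Solving the system yields a = 6, b = -3/2, c = -5.
So q(x) = 6x² - (3/2)x - 5.
Check: q(1) = -1/2. ✓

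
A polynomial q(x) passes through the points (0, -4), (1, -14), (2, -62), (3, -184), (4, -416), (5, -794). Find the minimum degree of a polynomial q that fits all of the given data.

Forward differences of the values at x = 0, 1, 2, 3, 4, 5:
  q  : -4  -14  -62  -184  -416  -794
  Δ  : -10  -48  -122  -232  -378
  Δ^2: -38  -74  -110  -146
  Δ^3: -36  -36  -36
  Δ^4: 0  0
  Δ^5: 0
The third differences are constant (-36) and nonzero, while all higher differences vanish, so the minimal degree is 3.

3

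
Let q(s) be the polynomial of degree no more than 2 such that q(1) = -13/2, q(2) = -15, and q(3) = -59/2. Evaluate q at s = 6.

-109

Write q(s) = as^2 + bs + c. Substituting each data point gives a linear system:
  a + b + c = -13/2
  4a + 2b + c = -15
  9a + 3b + c = -59/2
Solving the system yields a = -3, b = 1/2, c = -4.
So q(s) = -3s^2 + (1/2)s - 4.
Then q(6) = -109.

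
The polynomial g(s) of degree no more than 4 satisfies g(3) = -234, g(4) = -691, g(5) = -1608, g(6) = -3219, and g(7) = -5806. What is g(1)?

-4

Forward differences of the values at s = 3, 4, 5, 6, 7:
  g  : -234  -691  -1608  -3219  -5806
  Δ  : -457  -917  -1611  -2587
  Δ^2: -460  -694  -976
  Δ^3: -234  -282
  Δ^4: -48
The fourth differences are constant, confirming degree 4.
Interpolating (Newton forward form) and evaluating at s = 1 gives g(1) = -4.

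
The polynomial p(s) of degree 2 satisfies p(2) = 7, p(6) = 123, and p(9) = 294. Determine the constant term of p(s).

Write p(s) = as^2 + bs + c. Substituting each data point gives a linear system:
  4a + 2b + c = 7
  36a + 6b + c = 123
  81a + 9b + c = 294
Solving the system yields a = 4, b = -3, c = -3.
So p(s) = 4s² - 3s - 3.
The constant term is -3.

-3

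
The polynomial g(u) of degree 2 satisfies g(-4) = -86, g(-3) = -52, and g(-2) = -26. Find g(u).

g(u) = -4u^2 + 6u + 2

Write g(u) = au^2 + bu + c. Substituting each data point gives a linear system:
  16a - 4b + c = -86
  9a - 3b + c = -52
  4a - 2b + c = -26
Solving the system yields a = -4, b = 6, c = 2.
So g(u) = -4u² + 6u + 2.
Check: g(-3) = -52. ✓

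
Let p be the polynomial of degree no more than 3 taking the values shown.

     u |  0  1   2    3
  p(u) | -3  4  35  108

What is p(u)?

Write p(u) = au^3 + bu^2 + cu + d. Substituting each data point gives a linear system:
  d = -3
  a + b + c + d = 4
  8a + 4b + 2c + d = 35
  27a + 9b + 3c + d = 108
Solving the system yields a = 3, b = 3, c = 1, d = -3.
So p(u) = 3u³ + 3u² + u - 3.
Check: p(2) = 35. ✓

p(u) = 3u^3 + 3u^2 + u - 3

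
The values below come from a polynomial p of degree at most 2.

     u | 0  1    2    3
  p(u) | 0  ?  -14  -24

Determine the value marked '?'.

On equispaced nodes a degree-2 polynomial has vanishing third forward difference, so
  - p(0) + 3·p(1) - 3·p(2) + p(3) = 0.
Substituting the known values and solving for p(1):
  3·p(1) = -18
  p(1) = -6.

-6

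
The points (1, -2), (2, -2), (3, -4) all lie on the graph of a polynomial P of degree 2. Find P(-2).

Using the Lagrange interpolation formula with nodes 1, 2, 3:
  L_0(t) = (t - 2)(t - 3) / 2
  L_1(t) = (t - 1)(t - 3) / -1
  L_2(t) = (t - 1)(t - 2) / 2
Then P(t) = -2·L_0(t) - 2·L_1(t) - 4·L_2(t).
Expanding and collecting terms gives P(t) = -t² + 3t - 4.
Evaluating at t = -2: P(-2) = -14.

-14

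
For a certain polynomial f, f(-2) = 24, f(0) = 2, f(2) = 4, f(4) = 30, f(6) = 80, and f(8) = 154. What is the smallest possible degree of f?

Forward differences of the values at t = -2, 0, 2, 4, 6, 8:
  f  : 24  2  4  30  80  154
  Δ  : -22  2  26  50  74
  Δ^2: 24  24  24  24
  Δ^3: 0  0  0
  Δ^4: 0  0
  Δ^5: 0
The second differences are constant (24) and nonzero, while all higher differences vanish, so the minimal degree is 2.

2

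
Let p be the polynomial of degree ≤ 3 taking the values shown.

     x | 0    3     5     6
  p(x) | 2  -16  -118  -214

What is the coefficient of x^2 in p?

Write p(x) = ax^3 + bx^2 + cx + d. Substituting each data point gives a linear system:
  d = 2
  27a + 9b + 3c + d = -16
  125a + 25b + 5c + d = -118
  216a + 36b + 6c + d = -214
Solving the system yields a = -1, b = -1, c = 6, d = 2.
So p(x) = -x^3 - x^2 + 6x + 2.
The coefficient of x^2 is -1.

-1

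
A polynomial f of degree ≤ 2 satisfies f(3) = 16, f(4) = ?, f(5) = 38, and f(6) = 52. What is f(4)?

26

The 3 known points determine the degree-2 polynomial uniquely.
Write f(s) = as^2 + bs + c. Substituting each data point gives a linear system:
  9a + 3b + c = 16
  25a + 5b + c = 38
  36a + 6b + c = 52
Solving the system yields a = 1, b = 3, c = -2.
So f(s) = s^2 + 3s - 2.
Then f(4) = 26.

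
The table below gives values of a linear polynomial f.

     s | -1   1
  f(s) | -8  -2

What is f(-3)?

Using the Lagrange interpolation formula with nodes -1, 1:
  L_0(s) = (s - 1) / -2
  L_1(s) = (s + 1) / 2
Then f(s) = -8·L_0(s) - 2·L_1(s).
Expanding and collecting terms gives f(s) = 3s - 5.
Evaluating at s = -3: f(-3) = -14.

-14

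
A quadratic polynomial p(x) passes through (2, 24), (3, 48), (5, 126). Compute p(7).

244

Write p(x) = ax^2 + bx + c. Substituting each data point gives a linear system:
  4a + 2b + c = 24
  9a + 3b + c = 48
  25a + 5b + c = 126
Solving the system yields a = 5, b = -1, c = 6.
So p(x) = 5x² - x + 6.
Then p(7) = 244.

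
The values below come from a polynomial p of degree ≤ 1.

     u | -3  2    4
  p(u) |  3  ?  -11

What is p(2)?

-7

The 2 known points determine the degree-1 polynomial uniquely.
Write p(u) = au + b. Substituting each data point gives a linear system:
  -3a + b = 3
  4a + b = -11
Solving the system yields a = -2, b = -3.
So p(u) = -2u - 3.
Then p(2) = -7.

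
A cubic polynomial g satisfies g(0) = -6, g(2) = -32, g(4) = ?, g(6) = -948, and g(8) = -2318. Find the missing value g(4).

-266

On equispaced nodes a degree-3 polynomial has vanishing fourth forward difference, so
  g(0) - 4·g(2) + 6·g(4) - 4·g(6) + g(8) = 0.
Substituting the known values and solving for g(4):
  6·g(4) = -1596
  g(4) = -266.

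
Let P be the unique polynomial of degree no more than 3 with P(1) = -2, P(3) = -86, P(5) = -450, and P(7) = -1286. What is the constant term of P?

-5

Write P(s) = as^3 + bs^2 + cs + d. Substituting each data point gives a linear system:
  a + b + c + d = -2
  27a + 9b + 3c + d = -86
  125a + 25b + 5c + d = -450
  343a + 49b + 7c + d = -1286
Solving the system yields a = -4, b = 1, c = 6, d = -5.
So P(s) = -4s³ + s² + 6s - 5.
The constant term is -5.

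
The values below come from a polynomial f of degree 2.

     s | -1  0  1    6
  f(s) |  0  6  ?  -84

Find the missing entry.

The 3 known points determine the degree-2 polynomial uniquely.
Write f(s) = as^2 + bs + c. Substituting each data point gives a linear system:
  a - b + c = 0
  c = 6
  36a + 6b + c = -84
Solving the system yields a = -3, b = 3, c = 6.
So f(s) = -3s^2 + 3s + 6.
Then f(1) = 6.

6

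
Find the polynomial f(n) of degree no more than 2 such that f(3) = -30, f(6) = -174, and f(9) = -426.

Write f(n) = an^2 + bn + c. Substituting each data point gives a linear system:
  9a + 3b + c = -30
  36a + 6b + c = -174
  81a + 9b + c = -426
Solving the system yields a = -6, b = 6, c = 6.
So f(n) = -6n² + 6n + 6.
Check: f(9) = -426. ✓

f(n) = -6n^2 + 6n + 6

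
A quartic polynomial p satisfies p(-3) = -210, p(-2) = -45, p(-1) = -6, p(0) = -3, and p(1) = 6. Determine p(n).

p(n) = -2n^4 + 3n^3 + 5n^2 + 3n - 3

Write p(n) = an^4 + bn^3 + cn^2 + dn + e. Substituting each data point gives a linear system:
  81a - 27b + 9c - 3d + e = -210
  16a - 8b + 4c - 2d + e = -45
  a - b + c - d + e = -6
  e = -3
  a + b + c + d + e = 6
Solving the system yields a = -2, b = 3, c = 5, d = 3, e = -3.
So p(n) = -2n⁴ + 3n³ + 5n² + 3n - 3.
Check: p(-2) = -45. ✓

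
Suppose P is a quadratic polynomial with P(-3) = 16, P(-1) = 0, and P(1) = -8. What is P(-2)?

Forward differences of the values at s = -3, -1, 1:
  P  : 16  0  -8
  Δ  : -16  -8
  Δ^2: 8
The second differences are constant, confirming degree 2.
Interpolating (Newton forward form) and evaluating at s = -2 gives P(-2) = 7.

7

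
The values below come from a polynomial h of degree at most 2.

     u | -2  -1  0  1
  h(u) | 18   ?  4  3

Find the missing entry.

On equispaced nodes a degree-2 polynomial has vanishing third forward difference, so
  - h(-2) + 3·h(-1) - 3·h(0) + h(1) = 0.
Substituting the known values and solving for h(-1):
  3·h(-1) = 27
  h(-1) = 9.

9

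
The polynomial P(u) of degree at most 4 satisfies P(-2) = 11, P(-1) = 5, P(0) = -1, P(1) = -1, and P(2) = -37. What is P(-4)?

-241

Forward differences of the values at u = -2, -1, 0, 1, 2:
  P  : 11  5  -1  -1  -37
  Δ  : -6  -6  0  -36
  Δ^2: 0  6  -36
  Δ^3: 6  -42
  Δ^4: -48
The fourth differences are constant, confirming degree 4.
Interpolating (Newton forward form) and evaluating at u = -4 gives P(-4) = -241.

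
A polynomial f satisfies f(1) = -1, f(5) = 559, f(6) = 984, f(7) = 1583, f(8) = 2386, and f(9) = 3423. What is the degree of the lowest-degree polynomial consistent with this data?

Divided differences on the nodes 1, 5, 6, 7, 8, 9:
  order 0: -1  559  984  1583  2386  3423
  order 1: 140  425  599  803  1037
  order 2: 57  87  102  117
  order 3: 5  5  5
  order 4: 0  0
  order 5: 0
The order-3 divided differences are all 5 (nonzero) and every higher order vanishes, so the data lies on a polynomial of degree exactly 3.

3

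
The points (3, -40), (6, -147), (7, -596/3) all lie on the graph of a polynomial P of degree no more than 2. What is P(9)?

-326

Write P(s) = as^2 + bs + c. Substituting each data point gives a linear system:
  9a + 3b + c = -40
  36a + 6b + c = -147
  49a + 7b + c = -596/3
Solving the system yields a = -4, b = 1/3, c = -5.
So P(s) = -4s² + (1/3)s - 5.
Then P(9) = -326.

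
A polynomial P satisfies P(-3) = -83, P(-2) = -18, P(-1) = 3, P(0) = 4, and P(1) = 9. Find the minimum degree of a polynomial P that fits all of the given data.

Forward differences of the values at x = -3, -2, -1, 0, 1:
  P  : -83  -18  3  4  9
  Δ  : 65  21  1  5
  Δ^2: -44  -20  4
  Δ^3: 24  24
  Δ^4: 0
The third differences are constant (24) and nonzero, while all higher differences vanish, so the minimal degree is 3.

3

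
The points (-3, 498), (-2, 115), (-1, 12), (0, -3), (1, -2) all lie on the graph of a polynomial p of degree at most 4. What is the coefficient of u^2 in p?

Write p(u) = au^4 + bu^3 + cu^2 + du + e. Substituting each data point gives a linear system:
  81a - 27b + 9c - 3d + e = 498
  16a - 8b + 4c - 2d + e = 115
  a - b + c - d + e = 12
  e = -3
  a + b + c + d + e = -2
Solving the system yields a = 5, b = -2, c = 3, d = -5, e = -3.
So p(u) = 5u^4 - 2u^3 + 3u^2 - 5u - 3.
The coefficient of u^2 is 3.

3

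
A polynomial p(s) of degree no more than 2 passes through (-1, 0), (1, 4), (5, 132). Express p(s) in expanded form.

p(s) = 5s^2 + 2s - 3

Write p(s) = as^2 + bs + c. Substituting each data point gives a linear system:
  a - b + c = 0
  a + b + c = 4
  25a + 5b + c = 132
Solving the system yields a = 5, b = 2, c = -3.
So p(s) = 5s^2 + 2s - 3.
Check: p(1) = 4. ✓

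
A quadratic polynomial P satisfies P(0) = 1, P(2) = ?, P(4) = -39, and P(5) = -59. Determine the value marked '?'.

-11

The 3 known points determine the degree-2 polynomial uniquely.
Write P(t) = at^2 + bt + c. Substituting each data point gives a linear system:
  c = 1
  16a + 4b + c = -39
  25a + 5b + c = -59
Solving the system yields a = -2, b = -2, c = 1.
So P(t) = -2t^2 - 2t + 1.
Then P(2) = -11.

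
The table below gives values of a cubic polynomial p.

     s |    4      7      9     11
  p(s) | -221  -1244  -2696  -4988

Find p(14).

Write p(s) = as^3 + bs^2 + cs + d. Substituting each data point gives a linear system:
  64a + 16b + 4c + d = -221
  343a + 49b + 7c + d = -1244
  729a + 81b + 9c + d = -2696
  1331a + 121b + 11c + d = -4988
Solving the system yields a = -4, b = 3, c = -2, d = -5.
So p(s) = -4s^3 + 3s^2 - 2s - 5.
Then p(14) = -10421.

-10421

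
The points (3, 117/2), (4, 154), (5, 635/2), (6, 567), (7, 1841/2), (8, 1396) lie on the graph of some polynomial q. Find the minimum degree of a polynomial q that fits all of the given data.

Forward differences of the values at t = 3, 4, 5, 6, 7, 8:
  q  : 117/2  154  635/2  567  1841/2  1396
  Δ  : 191/2  327/2  499/2  707/2  951/2
  Δ^2: 68  86  104  122
  Δ^3: 18  18  18
  Δ^4: 0  0
  Δ^5: 0
The third differences are constant (18) and nonzero, while all higher differences vanish, so the minimal degree is 3.

3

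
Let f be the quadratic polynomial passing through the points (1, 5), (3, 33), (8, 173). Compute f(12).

Using the Lagrange interpolation formula with nodes 1, 3, 8:
  L_0(x) = (x - 3)(x - 8) / 14
  L_1(x) = (x - 1)(x - 8) / -10
  L_2(x) = (x - 1)(x - 3) / 35
Then f(x) = 5·L_0(x) + 33·L_1(x) + 173·L_2(x).
Expanding and collecting terms gives f(x) = 2x^2 + 6x - 3.
Evaluating at x = 12: f(12) = 357.

357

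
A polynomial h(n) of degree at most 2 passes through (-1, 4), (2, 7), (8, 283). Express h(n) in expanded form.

h(n) = 5n^2 - 4n - 5

Write h(n) = an^2 + bn + c. Substituting each data point gives a linear system:
  a - b + c = 4
  4a + 2b + c = 7
  64a + 8b + c = 283
Solving the system yields a = 5, b = -4, c = -5.
So h(n) = 5n^2 - 4n - 5.
Check: h(2) = 7. ✓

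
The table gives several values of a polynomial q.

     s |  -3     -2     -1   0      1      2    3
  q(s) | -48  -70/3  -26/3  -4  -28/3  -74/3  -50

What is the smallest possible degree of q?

2

Forward differences of the values at s = -3, -2, -1, 0, 1, 2, 3:
  q  : -48  -70/3  -26/3  -4  -28/3  -74/3  -50
  Δ  : 74/3  44/3  14/3  -16/3  -46/3  -76/3
  Δ^2: -10  -10  -10  -10  -10
  Δ^3: 0  0  0  0
  Δ^4: 0  0  0
  Δ^5: 0  0
  Δ^6: 0
The second differences are constant (-10) and nonzero, while all higher differences vanish, so the minimal degree is 2.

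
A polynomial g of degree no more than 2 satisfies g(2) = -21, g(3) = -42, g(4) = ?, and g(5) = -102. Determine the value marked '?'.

-69

On equispaced nodes a degree-2 polynomial has vanishing third forward difference, so
  - g(2) + 3·g(3) - 3·g(4) + g(5) = 0.
Substituting the known values and solving for g(4):
  -3·g(4) = 207
  g(4) = -69.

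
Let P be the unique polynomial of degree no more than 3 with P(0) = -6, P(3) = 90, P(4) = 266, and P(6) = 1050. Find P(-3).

-210

Using the Lagrange interpolation formula with nodes 0, 3, 4, 6:
  L_0(t) = (t - 3)(t - 4)(t - 6) / -72
  L_1(t) = t(t - 4)(t - 6) / 9
  L_2(t) = t(t - 3)(t - 6) / -8
  L_3(t) = t(t - 3)(t - 4) / 36
Then P(t) = -6·L_0(t) + 90·L_1(t) + 266·L_2(t) + 1050·L_3(t).
Expanding and collecting terms gives P(t) = 6t³ - 6t² - 4t - 6.
Evaluating at t = -3: P(-3) = -210.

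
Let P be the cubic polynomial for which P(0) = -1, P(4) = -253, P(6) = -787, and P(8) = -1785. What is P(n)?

Write P(n) = an^3 + bn^2 + cn + d. Substituting each data point gives a linear system:
  d = -1
  64a + 16b + 4c + d = -253
  216a + 36b + 6c + d = -787
  512a + 64b + 8c + d = -1785
Solving the system yields a = -3, b = -4, c = 1, d = -1.
So P(n) = -3n^3 - 4n^2 + n - 1.
Check: P(8) = -1785. ✓

P(n) = -3n^3 - 4n^2 + n - 1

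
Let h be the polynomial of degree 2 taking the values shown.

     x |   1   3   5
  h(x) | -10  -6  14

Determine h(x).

Using the Lagrange interpolation formula with nodes 1, 3, 5:
  L_0(x) = (x - 3)(x - 5) / 8
  L_1(x) = (x - 1)(x - 5) / -4
  L_2(x) = (x - 1)(x - 3) / 8
Then h(x) = -10·L_0(x) - 6·L_1(x) + 14·L_2(x).
Expanding and collecting terms gives h(x) = 2x^2 - 6x - 6.
Check: h(3) = -6. ✓

h(x) = 2x^2 - 6x - 6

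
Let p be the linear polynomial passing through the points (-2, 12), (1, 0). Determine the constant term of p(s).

Write p(s) = as + b. Substituting each data point gives a linear system:
  -2a + b = 12
  a + b = 0
Solving the system yields a = -4, b = 4.
So p(s) = -4s + 4.
The constant term is 4.

4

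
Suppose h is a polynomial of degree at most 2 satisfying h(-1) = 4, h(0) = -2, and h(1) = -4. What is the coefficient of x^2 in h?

Write h(x) = ax^2 + bx + c. Substituting each data point gives a linear system:
  a - b + c = 4
  c = -2
  a + b + c = -4
Solving the system yields a = 2, b = -4, c = -2.
So h(x) = 2x² - 4x - 2.
The leading coefficient is 2.

2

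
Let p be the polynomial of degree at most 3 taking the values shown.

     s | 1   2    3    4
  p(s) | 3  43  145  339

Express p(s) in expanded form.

p(s) = 5s^3 + s^2 + 2s - 5

Write p(s) = as^3 + bs^2 + cs + d. Substituting each data point gives a linear system:
  a + b + c + d = 3
  8a + 4b + 2c + d = 43
  27a + 9b + 3c + d = 145
  64a + 16b + 4c + d = 339
Solving the system yields a = 5, b = 1, c = 2, d = -5.
So p(s) = 5s^3 + s^2 + 2s - 5.
Check: p(1) = 3. ✓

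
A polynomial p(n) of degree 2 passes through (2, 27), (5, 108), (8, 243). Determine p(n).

p(n) = 3n^2 + 6n + 3

Using the Lagrange interpolation formula with nodes 2, 5, 8:
  L_0(n) = (n - 5)(n - 8) / 18
  L_1(n) = (n - 2)(n - 8) / -9
  L_2(n) = (n - 2)(n - 5) / 18
Then p(n) = 27·L_0(n) + 108·L_1(n) + 243·L_2(n).
Expanding and collecting terms gives p(n) = 3n² + 6n + 3.
Check: p(5) = 108. ✓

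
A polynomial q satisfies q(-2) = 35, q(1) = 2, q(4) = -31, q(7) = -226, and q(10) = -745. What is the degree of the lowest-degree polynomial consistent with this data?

3

Forward differences of the values at u = -2, 1, 4, 7, 10:
  q  : 35  2  -31  -226  -745
  Δ  : -33  -33  -195  -519
  Δ^2: 0  -162  -324
  Δ^3: -162  -162
  Δ^4: 0
The third differences are constant (-162) and nonzero, while all higher differences vanish, so the minimal degree is 3.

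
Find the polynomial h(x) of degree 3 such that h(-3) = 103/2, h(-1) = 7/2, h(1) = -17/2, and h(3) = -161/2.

Write h(x) = ax^3 + bx^2 + cx + d. Substituting each data point gives a linear system:
  -27a + 9b - 3c + d = 103/2
  -a + b - c + d = 7/2
  a + b + c + d = -17/2
  27a + 9b + 3c + d = -161/2
Solving the system yields a = -2, b = -3/2, c = -4, d = -1.
So h(x) = -2x^3 - (3/2)x^2 - 4x - 1.
Check: h(3) = -161/2. ✓

h(x) = -2x^3 - (3/2)x^2 - 4x - 1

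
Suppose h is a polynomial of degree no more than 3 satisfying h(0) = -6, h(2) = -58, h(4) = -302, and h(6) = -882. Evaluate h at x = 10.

-3626

Write h(x) = ax^3 + bx^2 + cx + d. Substituting each data point gives a linear system:
  d = -6
  8a + 4b + 2c + d = -58
  64a + 16b + 4c + d = -302
  216a + 36b + 6c + d = -882
Solving the system yields a = -3, b = -6, c = -2, d = -6.
So h(x) = -3x³ - 6x² - 2x - 6.
Then h(10) = -3626.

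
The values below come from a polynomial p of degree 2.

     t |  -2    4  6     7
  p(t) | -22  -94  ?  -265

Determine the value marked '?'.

The 3 known points determine the degree-2 polynomial uniquely.
Write p(t) = at^2 + bt + c. Substituting each data point gives a linear system:
  4a - 2b + c = -22
  16a + 4b + c = -94
  49a + 7b + c = -265
Solving the system yields a = -5, b = -2, c = -6.
So p(t) = -5t² - 2t - 6.
Then p(6) = -198.

-198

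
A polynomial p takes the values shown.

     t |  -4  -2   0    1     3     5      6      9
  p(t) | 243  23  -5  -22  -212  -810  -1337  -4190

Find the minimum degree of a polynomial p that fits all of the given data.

Divided differences on the nodes -4, -2, 0, 1, 3, 5, 6, 9:
  order 0: 243  23  -5  -22  -212  -810  -1337  -4190
  order 1: -110  -14  -17  -95  -299  -527  -951
  order 2: 24  -1  -26  -51  -76  -106
  order 3: -5  -5  -5  -5  -5
  order 4: 0  0  0  0
  order 5: 0  0  0
  order 6: 0  0
  order 7: 0
The order-3 divided differences are all -5 (nonzero) and every higher order vanishes, so the data lies on a polynomial of degree exactly 3.

3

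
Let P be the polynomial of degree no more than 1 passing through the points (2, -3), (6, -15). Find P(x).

Using the Lagrange interpolation formula with nodes 2, 6:
  L_0(x) = (x - 6) / -4
  L_1(x) = (x - 2) / 4
Then P(x) = -3·L_0(x) - 15·L_1(x).
Expanding and collecting terms gives P(x) = -3x + 3.
Check: P(2) = -3. ✓

P(x) = -3x + 3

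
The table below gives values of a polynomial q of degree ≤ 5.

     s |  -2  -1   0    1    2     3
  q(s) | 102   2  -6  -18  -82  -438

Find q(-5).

7674

Write q(s) = as^5 + bs^4 + cs^3 + ds^2 + es + k. Substituting each data point gives a linear system:
  -32a + 16b - 8c + 4d - 2e + k = 102
  -a + b - c + d - e + k = 2
  k = -6
  a + b + c + d + e + k = -18
  32a + 16b + 8c + 4d + 2e + k = -82
  243a + 81b + 27c + 9d + 3e + k = -438
Solving the system yields a = -2, b = 2, c = -2, d = -4, e = -6, k = -6.
So q(s) = -2s^5 + 2s^4 - 2s^3 - 4s^2 - 6s - 6.
Then q(-5) = 7674.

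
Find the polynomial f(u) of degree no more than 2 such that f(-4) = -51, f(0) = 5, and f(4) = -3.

f(u) = -2u^2 + 6u + 5

Using the Lagrange interpolation formula with nodes -4, 0, 4:
  L_0(u) = u(u - 4) / 32
  L_1(u) = (u + 4)(u - 4) / -16
  L_2(u) = (u + 4)u / 32
Then f(u) = -51·L_0(u) + 5·L_1(u) - 3·L_2(u).
Expanding and collecting terms gives f(u) = -2u^2 + 6u + 5.
Check: f(-4) = -51. ✓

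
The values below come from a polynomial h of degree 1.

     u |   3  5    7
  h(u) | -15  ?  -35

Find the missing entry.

On equispaced nodes a degree-1 polynomial has vanishing second forward difference, so
  h(3) - 2·h(5) + h(7) = 0.
Substituting the known values and solving for h(5):
  -2·h(5) = 50
  h(5) = -25.

-25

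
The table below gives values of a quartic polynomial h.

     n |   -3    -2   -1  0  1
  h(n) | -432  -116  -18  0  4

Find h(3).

-126

Write h(n) = an^4 + bn^3 + cn^2 + dn + e. Substituting each data point gives a linear system:
  81a - 27b + 9c - 3d + e = -432
  16a - 8b + 4c - 2d + e = -116
  a - b + c - d + e = -18
  e = 0
  a + b + c + d + e = 4
Solving the system yields a = -3, b = 5, c = -4, d = 6, e = 0.
So h(n) = -3n^4 + 5n^3 - 4n^2 + 6n.
Then h(3) = -126.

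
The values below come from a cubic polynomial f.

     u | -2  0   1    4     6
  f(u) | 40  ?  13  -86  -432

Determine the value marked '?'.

The 4 known points determine the degree-3 polynomial uniquely.
Write f(u) = au^3 + bu^2 + cu + d. Substituting each data point gives a linear system:
  -8a + 4b - 2c + d = 40
  a + b + c + d = 13
  64a + 16b + 4c + d = -86
  216a + 36b + 6c + d = -432
Solving the system yields a = -3, b = 5, c = 5, d = 6.
So f(u) = -3u³ + 5u² + 5u + 6.
Then f(0) = 6.

6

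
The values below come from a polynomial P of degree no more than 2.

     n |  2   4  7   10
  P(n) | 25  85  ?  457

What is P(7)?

235

The 3 known points determine the degree-2 polynomial uniquely.
Write P(n) = an^2 + bn + c. Substituting each data point gives a linear system:
  4a + 2b + c = 25
  16a + 4b + c = 85
  100a + 10b + c = 457
Solving the system yields a = 4, b = 6, c = -3.
So P(n) = 4n^2 + 6n - 3.
Then P(7) = 235.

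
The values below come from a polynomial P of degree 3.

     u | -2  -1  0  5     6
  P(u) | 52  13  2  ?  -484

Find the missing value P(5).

-263

The 4 known points determine the degree-3 polynomial uniquely.
Write P(u) = au^3 + bu^2 + cu + d. Substituting each data point gives a linear system:
  -8a + 4b - 2c + d = 52
  -a + b - c + d = 13
  d = 2
  216a + 36b + 6c + d = -484
Solving the system yields a = -3, b = 5, c = -3, d = 2.
So P(u) = -3u³ + 5u² - 3u + 2.
Then P(5) = -263.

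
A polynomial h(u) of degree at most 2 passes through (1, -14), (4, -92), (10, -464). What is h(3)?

-58

Using the Lagrange interpolation formula with nodes 1, 4, 10:
  L_0(u) = (u - 4)(u - 10) / 27
  L_1(u) = (u - 1)(u - 10) / -18
  L_2(u) = (u - 1)(u - 4) / 54
Then h(u) = -14·L_0(u) - 92·L_1(u) - 464·L_2(u).
Expanding and collecting terms gives h(u) = -4u² - 6u - 4.
Evaluating at u = 3: h(3) = -58.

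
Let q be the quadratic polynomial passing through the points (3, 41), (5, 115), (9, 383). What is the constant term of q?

Write q(t) = at^2 + bt + c. Substituting each data point gives a linear system:
  9a + 3b + c = 41
  25a + 5b + c = 115
  81a + 9b + c = 383
Solving the system yields a = 5, b = -3, c = 5.
So q(t) = 5t^2 - 3t + 5.
The constant term is 5.

5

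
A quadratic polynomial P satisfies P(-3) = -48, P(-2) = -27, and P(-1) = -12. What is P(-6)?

Forward differences of the values at t = -3, -2, -1:
  P  : -48  -27  -12
  Δ  : 21  15
  Δ^2: -6
The second differences are constant, confirming degree 2.
Interpolating (Newton forward form) and evaluating at t = -6 gives P(-6) = -147.

-147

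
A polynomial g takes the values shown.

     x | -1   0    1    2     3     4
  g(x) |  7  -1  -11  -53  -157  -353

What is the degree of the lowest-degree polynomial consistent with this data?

3

Forward differences of the values at x = -1, 0, 1, 2, 3, 4:
  g  : 7  -1  -11  -53  -157  -353
  Δ  : -8  -10  -42  -104  -196
  Δ^2: -2  -32  -62  -92
  Δ^3: -30  -30  -30
  Δ^4: 0  0
  Δ^5: 0
The third differences are constant (-30) and nonzero, while all higher differences vanish, so the minimal degree is 3.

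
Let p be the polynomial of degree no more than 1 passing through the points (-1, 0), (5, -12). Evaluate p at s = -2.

Using the Lagrange interpolation formula with nodes -1, 5:
  L_0(s) = (s - 5) / -6
  L_1(s) = (s + 1) / 6
Then p(s) = 0·L_0(s) - 12·L_1(s).
Expanding and collecting terms gives p(s) = -2s - 2.
Evaluating at s = -2: p(-2) = 2.

2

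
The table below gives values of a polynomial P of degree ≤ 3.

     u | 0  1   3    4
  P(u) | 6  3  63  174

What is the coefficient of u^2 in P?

Write P(u) = au^3 + bu^2 + cu + d. Substituting each data point gives a linear system:
  d = 6
  a + b + c + d = 3
  27a + 9b + 3c + d = 63
  64a + 16b + 4c + d = 174
Solving the system yields a = 4, b = -5, c = -2, d = 6.
So P(u) = 4u³ - 5u² - 2u + 6.
The coefficient of u^2 is -5.

-5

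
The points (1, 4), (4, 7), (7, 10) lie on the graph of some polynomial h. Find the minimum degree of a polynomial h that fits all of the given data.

1

Forward differences of the values at t = 1, 4, 7:
  h  : 4  7  10
  Δ  : 3  3
  Δ^2: 0
The first differences are constant (3) and nonzero, while all higher differences vanish, so the minimal degree is 1.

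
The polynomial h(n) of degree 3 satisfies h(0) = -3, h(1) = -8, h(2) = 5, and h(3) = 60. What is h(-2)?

-35

Using the Lagrange interpolation formula with nodes 0, 1, 2, 3:
  L_0(n) = (n - 1)(n - 2)(n - 3) / -6
  L_1(n) = n(n - 2)(n - 3) / 2
  L_2(n) = n(n - 1)(n - 3) / -2
  L_3(n) = n(n - 1)(n - 2) / 6
Then h(n) = -3·L_0(n) - 8·L_1(n) + 5·L_2(n) + 60·L_3(n).
Expanding and collecting terms gives h(n) = 4n³ - 3n² - 6n - 3.
Evaluating at n = -2: h(-2) = -35.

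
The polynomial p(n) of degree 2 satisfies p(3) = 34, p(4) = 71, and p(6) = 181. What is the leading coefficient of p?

6

Write p(n) = an^2 + bn + c. Substituting each data point gives a linear system:
  9a + 3b + c = 34
  16a + 4b + c = 71
  36a + 6b + c = 181
Solving the system yields a = 6, b = -5, c = -5.
So p(n) = 6n^2 - 5n - 5.
The leading coefficient is 6.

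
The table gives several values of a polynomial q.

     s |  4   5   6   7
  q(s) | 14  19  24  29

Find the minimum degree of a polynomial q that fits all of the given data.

Forward differences of the values at s = 4, 5, 6, 7:
  q  : 14  19  24  29
  Δ  : 5  5  5
  Δ^2: 0  0
  Δ^3: 0
The first differences are constant (5) and nonzero, while all higher differences vanish, so the minimal degree is 1.

1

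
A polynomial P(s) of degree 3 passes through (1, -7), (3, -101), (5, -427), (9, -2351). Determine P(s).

Write P(s) = as^3 + bs^2 + cs + d. Substituting each data point gives a linear system:
  a + b + c + d = -7
  27a + 9b + 3c + d = -101
  125a + 25b + 5c + d = -427
  729a + 81b + 9c + d = -2351
Solving the system yields a = -3, b = -2, c = 0, d = -2.
So P(s) = -3s^3 - 2s^2 - 2.
Check: P(1) = -7. ✓

P(s) = -3s^3 - 2s^2 - 2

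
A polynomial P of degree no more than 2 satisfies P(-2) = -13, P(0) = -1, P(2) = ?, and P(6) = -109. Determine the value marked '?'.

The 3 known points determine the degree-2 polynomial uniquely.
Write P(s) = as^2 + bs + c. Substituting each data point gives a linear system:
  4a - 2b + c = -13
  c = -1
  36a + 6b + c = -109
Solving the system yields a = -3, b = 0, c = -1.
So P(s) = -3s^2 - 1.
Then P(2) = -13.

-13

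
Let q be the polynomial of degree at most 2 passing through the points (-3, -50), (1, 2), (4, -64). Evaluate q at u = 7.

-220

Write q(u) = au^2 + bu + c. Substituting each data point gives a linear system:
  9a - 3b + c = -50
  a + b + c = 2
  16a + 4b + c = -64
Solving the system yields a = -5, b = 3, c = 4.
So q(u) = -5u^2 + 3u + 4.
Then q(7) = -220.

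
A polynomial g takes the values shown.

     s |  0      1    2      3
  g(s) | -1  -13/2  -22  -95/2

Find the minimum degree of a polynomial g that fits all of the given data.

2

Forward differences of the values at s = 0, 1, 2, 3:
  g  : -1  -13/2  -22  -95/2
  Δ  : -11/2  -31/2  -51/2
  Δ^2: -10  -10
  Δ^3: 0
The second differences are constant (-10) and nonzero, while all higher differences vanish, so the minimal degree is 2.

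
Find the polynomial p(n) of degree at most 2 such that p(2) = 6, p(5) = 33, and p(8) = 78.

Write p(n) = an^2 + bn + c. Substituting each data point gives a linear system:
  4a + 2b + c = 6
  25a + 5b + c = 33
  64a + 8b + c = 78
Solving the system yields a = 1, b = 2, c = -2.
So p(n) = n^2 + 2n - 2.
Check: p(5) = 33. ✓

p(n) = n^2 + 2n - 2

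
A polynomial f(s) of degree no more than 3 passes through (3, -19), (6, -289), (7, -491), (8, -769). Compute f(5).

Write f(s) = as^3 + bs^2 + cs + d. Substituting each data point gives a linear system:
  27a + 9b + 3c + d = -19
  216a + 36b + 6c + d = -289
  343a + 49b + 7c + d = -491
  512a + 64b + 8c + d = -769
Solving the system yields a = -2, b = 4, c = 0, d = -1.
So f(s) = -2s³ + 4s² - 1.
Then f(5) = -151.

-151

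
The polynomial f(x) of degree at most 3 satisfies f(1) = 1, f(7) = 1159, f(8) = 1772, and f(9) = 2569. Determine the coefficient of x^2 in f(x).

Write f(x) = ax^3 + bx^2 + cx + d. Substituting each data point gives a linear system:
  a + b + c + d = 1
  343a + 49b + 7c + d = 1159
  512a + 64b + 8c + d = 1772
  729a + 81b + 9c + d = 2569
Solving the system yields a = 4, b = -4, c = -3, d = 4.
So f(x) = 4x^3 - 4x^2 - 3x + 4.
The coefficient of x^2 is -4.

-4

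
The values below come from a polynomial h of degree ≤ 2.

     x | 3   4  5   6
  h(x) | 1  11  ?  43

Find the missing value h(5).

25

On equispaced nodes a degree-2 polynomial has vanishing third forward difference, so
  - h(3) + 3·h(4) - 3·h(5) + h(6) = 0.
Substituting the known values and solving for h(5):
  -3·h(5) = -75
  h(5) = 25.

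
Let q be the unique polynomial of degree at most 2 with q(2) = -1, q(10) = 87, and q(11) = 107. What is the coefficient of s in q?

-1

Write q(s) = as^2 + bs + c. Substituting each data point gives a linear system:
  4a + 2b + c = -1
  100a + 10b + c = 87
  121a + 11b + c = 107
Solving the system yields a = 1, b = -1, c = -3.
So q(s) = s^2 - s - 3.
The coefficient of s is -1.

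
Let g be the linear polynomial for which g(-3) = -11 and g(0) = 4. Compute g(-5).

Using the Lagrange interpolation formula with nodes -3, 0:
  L_0(t) = t / -3
  L_1(t) = (t + 3) / 3
Then g(t) = -11·L_0(t) + 4·L_1(t).
Expanding and collecting terms gives g(t) = 5t + 4.
Evaluating at t = -5: g(-5) = -21.

-21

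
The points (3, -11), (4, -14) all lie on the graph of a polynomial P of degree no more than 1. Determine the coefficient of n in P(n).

Write P(n) = an + b. Substituting each data point gives a linear system:
  3a + b = -11
  4a + b = -14
Solving the system yields a = -3, b = -2.
So P(n) = -3n - 2.
The leading coefficient is -3.

-3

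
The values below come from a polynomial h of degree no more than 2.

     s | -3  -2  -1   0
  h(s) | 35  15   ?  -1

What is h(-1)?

On equispaced nodes a degree-2 polynomial has vanishing third forward difference, so
  - h(-3) + 3·h(-2) - 3·h(-1) + h(0) = 0.
Substituting the known values and solving for h(-1):
  -3·h(-1) = -9
  h(-1) = 3.

3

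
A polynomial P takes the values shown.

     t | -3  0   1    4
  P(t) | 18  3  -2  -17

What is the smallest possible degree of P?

Divided differences on the nodes -3, 0, 1, 4:
  order 0: 18  3  -2  -17
  order 1: -5  -5  -5
  order 2: 0  0
  order 3: 0
The order-1 divided differences are all -5 (nonzero) and every higher order vanishes, so the data lies on a polynomial of degree exactly 1.

1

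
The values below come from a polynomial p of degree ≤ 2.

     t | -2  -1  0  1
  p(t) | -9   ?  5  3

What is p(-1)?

On equispaced nodes a degree-2 polynomial has vanishing third forward difference, so
  - p(-2) + 3·p(-1) - 3·p(0) + p(1) = 0.
Substituting the known values and solving for p(-1):
  3·p(-1) = 3
  p(-1) = 1.

1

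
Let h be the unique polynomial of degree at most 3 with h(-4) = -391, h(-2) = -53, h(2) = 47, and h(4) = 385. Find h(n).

Using the Lagrange interpolation formula with nodes -4, -2, 2, 4:
  L_0(n) = (n + 2)(n - 2)(n - 4) / -96
  L_1(n) = (n + 4)(n - 2)(n - 4) / 48
  L_2(n) = (n + 4)(n + 2)(n - 4) / -48
  L_3(n) = (n + 4)(n + 2)(n - 2) / 96
Then h(n) = -391·L_0(n) - 53·L_1(n) + 47·L_2(n) + 385·L_3(n).
Expanding and collecting terms gives h(n) = 6n³ + n - 3.
Check: h(2) = 47. ✓

h(n) = 6n^3 + n - 3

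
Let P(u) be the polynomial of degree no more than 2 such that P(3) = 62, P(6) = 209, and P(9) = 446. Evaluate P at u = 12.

Using the Lagrange interpolation formula with nodes 3, 6, 9:
  L_0(u) = (u - 6)(u - 9) / 18
  L_1(u) = (u - 3)(u - 9) / -9
  L_2(u) = (u - 3)(u - 6) / 18
Then P(u) = 62·L_0(u) + 209·L_1(u) + 446·L_2(u).
Expanding and collecting terms gives P(u) = 5u^2 + 4u + 5.
Evaluating at u = 12: P(12) = 773.

773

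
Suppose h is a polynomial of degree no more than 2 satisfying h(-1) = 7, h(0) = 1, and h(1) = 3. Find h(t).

h(t) = 4t^2 - 2t + 1

Write h(t) = at^2 + bt + c. Substituting each data point gives a linear system:
  a - b + c = 7
  c = 1
  a + b + c = 3
Solving the system yields a = 4, b = -2, c = 1.
So h(t) = 4t^2 - 2t + 1.
Check: h(-1) = 7. ✓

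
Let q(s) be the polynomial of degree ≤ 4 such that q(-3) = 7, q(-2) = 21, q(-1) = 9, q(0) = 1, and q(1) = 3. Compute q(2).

Write q(s) = as^4 + bs^3 + cs^2 + ds + e. Substituting each data point gives a linear system:
  81a - 27b + 9c - 3d + e = 7
  16a - 8b + 4c - 2d + e = 21
  a - b + c - d + e = 9
  e = 1
  a + b + c + d + e = 3
Solving the system yields a = -1, b = -1, c = 6, d = -2, e = 1.
So q(s) = -s⁴ - s³ + 6s² - 2s + 1.
Then q(2) = -3.

-3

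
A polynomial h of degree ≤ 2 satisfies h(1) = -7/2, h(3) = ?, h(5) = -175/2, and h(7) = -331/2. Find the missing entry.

On equispaced nodes a degree-2 polynomial has vanishing third forward difference, so
  - h(1) + 3·h(3) - 3·h(5) + h(7) = 0.
Substituting the known values and solving for h(3):
  3·h(3) = -201/2
  h(3) = -67/2.

-67/2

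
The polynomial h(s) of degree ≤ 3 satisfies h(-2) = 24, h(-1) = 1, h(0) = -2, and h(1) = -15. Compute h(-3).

97

Forward differences of the values at s = -2, -1, 0, 1:
  h  : 24  1  -2  -15
  Δ  : -23  -3  -13
  Δ^2: 20  -10
  Δ^3: -30
The third differences are constant, confirming degree 3.
Interpolating (Newton forward form) and evaluating at s = -3 gives h(-3) = 97.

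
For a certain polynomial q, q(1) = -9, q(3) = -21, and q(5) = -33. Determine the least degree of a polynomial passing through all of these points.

Forward differences of the values at u = 1, 3, 5:
  q  : -9  -21  -33
  Δ  : -12  -12
  Δ^2: 0
The first differences are constant (-12) and nonzero, while all higher differences vanish, so the minimal degree is 1.

1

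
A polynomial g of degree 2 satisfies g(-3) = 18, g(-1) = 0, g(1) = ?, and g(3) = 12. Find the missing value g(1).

-2

The 3 known points determine the degree-2 polynomial uniquely.
Write g(u) = au^2 + bu + c. Substituting each data point gives a linear system:
  9a - 3b + c = 18
  a - b + c = 0
  9a + 3b + c = 12
Solving the system yields a = 2, b = -1, c = -3.
So g(u) = 2u^2 - u - 3.
Then g(1) = -2.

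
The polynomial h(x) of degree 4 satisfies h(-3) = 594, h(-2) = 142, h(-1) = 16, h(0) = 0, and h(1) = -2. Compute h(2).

Forward differences of the values at x = -3, -2, -1, 0, 1:
  h  : 594  142  16  0  -2
  Δ  : -452  -126  -16  -2
  Δ^2: 326  110  14
  Δ^3: -216  -96
  Δ^4: 120
The fourth differences are constant, confirming degree 4.
Interpolating (Newton forward form) and evaluating at x = 2 gives h(2) = 34.

34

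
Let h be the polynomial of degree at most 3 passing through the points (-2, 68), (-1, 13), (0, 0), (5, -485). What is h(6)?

Using the Lagrange interpolation formula with nodes -2, -1, 0, 5:
  L_0(n) = (n + 1)n(n - 5) / -14
  L_1(n) = (n + 2)n(n - 5) / 6
  L_2(n) = (n + 2)(n + 1)(n - 5) / -10
  L_3(n) = (n + 2)(n + 1)n / 210
Then h(n) = 68·L_0(n) + 13·L_1(n) + 0·L_2(n) - 485·L_3(n).
Expanding and collecting terms gives h(n) = -5n^3 + 6n^2 - 2n.
Evaluating at n = 6: h(6) = -876.

-876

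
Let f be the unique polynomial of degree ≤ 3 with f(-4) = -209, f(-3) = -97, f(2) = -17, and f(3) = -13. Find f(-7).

Using the Lagrange interpolation formula with nodes -4, -3, 2, 3:
  L_0(x) = (x + 3)(x - 2)(x - 3) / -42
  L_1(x) = (x + 4)(x - 2)(x - 3) / 30
  L_2(x) = (x + 4)(x + 3)(x - 3) / -30
  L_3(x) = (x + 4)(x + 3)(x - 2) / 42
Then f(x) = -209·L_0(x) - 97·L_1(x) - 17·L_2(x) - 13·L_3(x).
Expanding and collecting terms gives f(x) = 2x³ - 6x² - 4x - 1.
Evaluating at x = -7: f(-7) = -953.

-953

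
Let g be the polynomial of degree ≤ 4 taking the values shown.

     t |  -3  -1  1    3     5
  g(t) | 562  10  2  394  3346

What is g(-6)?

Using the Lagrange interpolation formula with nodes -3, -1, 1, 3, 5:
  L_0(t) = (t + 1)(t - 1)(t - 3)(t - 5) / 384
  L_1(t) = (t + 3)(t - 1)(t - 3)(t - 5) / -96
  L_2(t) = (t + 3)(t + 1)(t - 3)(t - 5) / 64
  L_3(t) = (t + 3)(t + 1)(t - 1)(t - 5) / -96
  L_4(t) = (t + 3)(t + 1)(t - 1)(t - 3) / 384
Then g(t) = 562·L_0(t) + 10·L_1(t) + 2·L_2(t) + 394·L_3(t) + 3346·L_4(t).
Expanding and collecting terms gives g(t) = 6t^4 - 3t^3 - t^2 - t + 1.
Evaluating at t = -6: g(-6) = 8395.

8395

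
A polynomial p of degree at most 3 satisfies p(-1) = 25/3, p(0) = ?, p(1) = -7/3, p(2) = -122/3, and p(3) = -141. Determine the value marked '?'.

4

On equispaced nodes a degree-3 polynomial has vanishing fourth forward difference, so
  p(-1) - 4·p(0) + 6·p(1) - 4·p(2) + p(3) = 0.
Substituting the known values and solving for p(0):
  -4·p(0) = -16
  p(0) = 4.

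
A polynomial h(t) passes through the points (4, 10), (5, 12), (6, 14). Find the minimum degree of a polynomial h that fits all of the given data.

Forward differences of the values at t = 4, 5, 6:
  h  : 10  12  14
  Δ  : 2  2
  Δ^2: 0
The first differences are constant (2) and nonzero, while all higher differences vanish, so the minimal degree is 1.

1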